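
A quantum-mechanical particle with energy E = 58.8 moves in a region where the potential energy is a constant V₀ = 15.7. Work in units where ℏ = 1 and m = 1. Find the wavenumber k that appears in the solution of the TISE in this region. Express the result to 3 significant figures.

k = 9.28

With E > V₀ the solution is oscillatory, ψ ∝ e^{±ikx} with k = √(2m(E − V₀))/ℏ.
k = √(2 × 1 × 43.1) = 9.284.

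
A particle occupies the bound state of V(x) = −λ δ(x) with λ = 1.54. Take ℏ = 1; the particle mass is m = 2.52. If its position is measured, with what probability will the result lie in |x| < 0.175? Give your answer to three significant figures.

The normalised bound state is ψ = √κ e^{−κ|x|} with κ = mλ/ℏ² = 3.881.
P(|x| < d) = ∫_{−d}^{d} κ e^{−2κ|x|} dx = 1 − e^{−2κd} = 1 − e^{−1.358} = 0.7429.

P = 0.743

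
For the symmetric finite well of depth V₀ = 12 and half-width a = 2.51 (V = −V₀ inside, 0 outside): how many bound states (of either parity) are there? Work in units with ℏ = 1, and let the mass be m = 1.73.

Define the well-strength parameter z₀ = (a/ℏ)√(2mV₀) = 2.51 × √(2·1.73·12) = 16.17.
A new bound state (alternating even/odd) appears each time z₀ passes a multiple of π/2, so N = ⌊2z₀/π⌋ + 1 = ⌊10.30⌋ + 1 = 11.

N = 11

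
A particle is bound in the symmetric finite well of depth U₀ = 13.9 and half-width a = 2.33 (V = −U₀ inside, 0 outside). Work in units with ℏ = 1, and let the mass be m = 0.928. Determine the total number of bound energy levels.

The dimensionless depth is z₀ = a√(2mU₀)/ℏ = 2.33 × √(25.80) = 11.83.
A new bound state (alternating even/odd) appears each time z₀ passes a multiple of π/2, so N = ⌊2z₀/π⌋ + 1 = ⌊7.534⌋ + 1 = 8.

N = 8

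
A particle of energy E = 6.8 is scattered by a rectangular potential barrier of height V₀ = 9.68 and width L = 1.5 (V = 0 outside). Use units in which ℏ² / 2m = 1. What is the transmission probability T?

T = 0.0204

Since E < V₀ the interior solution is evanescent with decay constant κ = √(2m(V₀ − E))/ℏ = 1.697.
κL = 2.546, sinh(κL) = 6.336.
Matching ψ, ψ′ at both faces gives T = [1 + V₀² sinh²(κL) / (4E(V₀ − E))]⁻¹ = 1/49.02 = 0.0204.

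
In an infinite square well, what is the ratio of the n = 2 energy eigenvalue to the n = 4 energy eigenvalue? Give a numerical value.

0.25

Since E_n ∝ n², the ratio is (2/4)² = 0.25.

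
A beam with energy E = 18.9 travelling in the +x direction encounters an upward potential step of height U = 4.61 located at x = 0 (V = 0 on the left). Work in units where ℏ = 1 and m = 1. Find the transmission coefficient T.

The wavenumbers are k₁ = √(2mE)/ℏ = 6.148 on the left and k₂ = √(2m(E − U))/ℏ = 5.346 on the right.
Continuity of ψ and ψ′ at the step yields the reflection amplitude r = (k₁ − k₂)/(k₁ + k₂) = 0.06979; thus R = |r|² = 0.004870, T = 0.9951.

T = 0.995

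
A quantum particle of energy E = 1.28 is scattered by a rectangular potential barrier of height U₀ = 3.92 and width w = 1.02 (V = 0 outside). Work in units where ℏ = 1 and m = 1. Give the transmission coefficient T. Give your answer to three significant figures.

Since E < U₀ the interior solution is evanescent with decay constant κ = √(2m(U₀ − E))/ℏ = 2.298.
κw = 2.344, sinh(κw) = 5.162.
The exact tunnelling result is T⁻¹ = 1 + U₀² sinh²(κw) / [4E(U₀ − E)] = 31.30, so T = 0.0320.

T = 0.0320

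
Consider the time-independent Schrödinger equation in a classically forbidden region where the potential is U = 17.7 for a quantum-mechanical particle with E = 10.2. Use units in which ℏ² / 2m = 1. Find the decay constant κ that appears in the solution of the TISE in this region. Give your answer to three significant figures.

κ = 2.74

Since E < U the TISE in this region is ψ'' = κ²ψ with κ = √(2m(U − E))/ℏ.
κ = √(2 × 0.5 × 7.5) = 2.739.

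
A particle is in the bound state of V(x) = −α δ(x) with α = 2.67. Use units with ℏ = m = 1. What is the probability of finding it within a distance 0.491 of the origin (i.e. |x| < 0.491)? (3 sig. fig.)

P = 0.927

The normalised bound state is ψ = √κ e^{−κ|x|} with κ = mα/ℏ² = 2.670.
P(|x| < d) = ∫_{−d}^{d} κ e^{−2κ|x|} dx = 1 − e^{−2κd} = 1 − e^{−2.622} = 0.9273.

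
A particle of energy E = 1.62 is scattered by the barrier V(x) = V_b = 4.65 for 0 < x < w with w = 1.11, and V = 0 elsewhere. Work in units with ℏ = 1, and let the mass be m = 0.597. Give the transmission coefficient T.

T = 0.0520

Since E < V_b the interior solution is evanescent with decay constant κ = √(2m(V_b − E))/ℏ = 1.902.
κw = 2.111, sinh(κw) = 4.069.
The exact tunnelling result is T⁻¹ = 1 + V_b² sinh²(κw) / [4E(V_b − E)] = 19.23, so T = 0.0520.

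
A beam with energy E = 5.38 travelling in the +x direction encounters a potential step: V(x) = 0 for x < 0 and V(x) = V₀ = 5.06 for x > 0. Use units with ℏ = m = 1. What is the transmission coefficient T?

On each side the TISE gives plane waves with k = √(2m(E − V))/ℏ: k₁ = √(2·1·5.38) = 3.280, k₂ = √(2·1·0.32) = 0.8000.
Continuity of ψ and ψ′ at the step yields the reflection amplitude r = (k₁ − k₂)/(k₁ + k₂) = 0.6079; thus R = |r|² = 0.3695, T = 0.6305.

T = 0.630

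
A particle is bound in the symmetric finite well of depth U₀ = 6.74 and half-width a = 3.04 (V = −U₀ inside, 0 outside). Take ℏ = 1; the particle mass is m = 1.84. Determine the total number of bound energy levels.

Define the well-strength parameter z₀ = (a/ℏ)√(2mU₀) = 3.04 × √(2·1.84·6.74) = 15.14.
The even/odd transcendental equations gain one root per π/2 in z₀, giving N = 1 + ⌊2z₀/π⌋ = 1 + ⌊9.638⌋ = 10.

N = 10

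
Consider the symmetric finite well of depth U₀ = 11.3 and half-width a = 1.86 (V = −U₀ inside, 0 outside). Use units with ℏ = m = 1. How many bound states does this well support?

N = 6

The dimensionless depth is z₀ = a√(2mU₀)/ℏ = 1.86 × √(22.60) = 8.842.
A new bound state (alternating even/odd) appears each time z₀ passes a multiple of π/2, so N = ⌊2z₀/π⌋ + 1 = ⌊5.629⌋ + 1 = 6.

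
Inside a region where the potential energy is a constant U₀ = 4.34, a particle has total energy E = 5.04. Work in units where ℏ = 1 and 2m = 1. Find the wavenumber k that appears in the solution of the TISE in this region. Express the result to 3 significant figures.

With E > U₀ the solution is oscillatory, ψ ∝ e^{±ikx} with k = √(2m(E − U₀))/ℏ.
k = √(2 × 0.5 × 0.7) = 0.8367.

k = 0.837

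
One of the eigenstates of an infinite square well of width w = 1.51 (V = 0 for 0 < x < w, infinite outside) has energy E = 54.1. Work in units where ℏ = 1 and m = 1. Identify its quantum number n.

From E_n = n²π²ℏ²/(2mw²) invert to n = √(2mw²E)/(πℏ).
n = (1.51/π) × √(2 × 1 × 54.1) = 5.000 → n = 5.

n = 5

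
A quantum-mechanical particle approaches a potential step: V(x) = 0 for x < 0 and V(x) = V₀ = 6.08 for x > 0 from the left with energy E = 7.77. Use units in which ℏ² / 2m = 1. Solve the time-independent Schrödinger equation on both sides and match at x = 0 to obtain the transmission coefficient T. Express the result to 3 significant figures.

On each side the TISE gives plane waves with k = √(2m(E − V))/ℏ: k₁ = √(2·½·7.77) = 2.787, k₂ = √(2·½·1.69) = 1.300.
Matching ψ and ψ′ at x = 0 gives r = (k₁ − k₂)/(k₁ + k₂), so R = r² = 0.1324 and T = 1 − R = 0.8676.

T = 0.868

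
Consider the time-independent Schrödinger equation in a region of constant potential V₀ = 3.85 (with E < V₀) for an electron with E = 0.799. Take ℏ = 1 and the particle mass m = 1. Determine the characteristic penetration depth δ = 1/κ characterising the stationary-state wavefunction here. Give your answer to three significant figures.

Since E < V₀ the TISE in this region is ψ'' = κ²ψ with κ = √(2m(V₀ − E))/ℏ.
κ = √(2 × 1 × 3.051) = 2.470. The penetration depth is δ = 1/κ = 0.405.

δ = 0.405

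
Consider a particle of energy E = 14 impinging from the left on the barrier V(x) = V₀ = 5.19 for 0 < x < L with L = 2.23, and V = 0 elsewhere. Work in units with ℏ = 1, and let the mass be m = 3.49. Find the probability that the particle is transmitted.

T = 0.950

E > V₀: inside the barrier k₂ = √(2m(E − V₀))/ℏ = 7.842, k₂L = 17.49.
T = [1 + V₀² sin²(k₂L) / (4E(E − V₀))]⁻¹ = 1/1.052 = 0.950.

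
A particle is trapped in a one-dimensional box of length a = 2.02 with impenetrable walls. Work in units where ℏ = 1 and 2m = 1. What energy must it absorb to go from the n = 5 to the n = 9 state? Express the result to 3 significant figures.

E_n = n²π²ℏ²/(2ma²), so ΔE = (9² − 5²) π²ℏ²/(2ma²).
ΔE = 56 × π² / (2 × 0.5 × 2.02²) = 135.5.

ΔE = 135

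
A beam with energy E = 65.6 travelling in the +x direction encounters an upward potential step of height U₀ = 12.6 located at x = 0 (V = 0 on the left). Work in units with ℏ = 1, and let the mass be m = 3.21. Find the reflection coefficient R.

On each side the TISE gives plane waves with k = √(2m(E − V))/ℏ: k₁ = √(2·3.21·65.6) = 20.52, k₂ = √(2·3.21·53) = 18.45.
Continuity of ψ and ψ′ at the step yields the reflection amplitude r = (k₁ − k₂)/(k₁ + k₂) = 0.05327; thus R = |r|² = 0.002838, T = 0.9972.

R = 0.00284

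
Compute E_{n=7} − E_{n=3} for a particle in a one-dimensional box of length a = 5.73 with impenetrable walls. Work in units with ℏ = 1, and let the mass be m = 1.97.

E_n = n²π²ℏ²/(2ma²), so ΔE = (7² − 3²) π²ℏ²/(2ma²).
ΔE = 40 × π² / (2 × 1.97 × 5.73²) = 3.052.

ΔE = 3.05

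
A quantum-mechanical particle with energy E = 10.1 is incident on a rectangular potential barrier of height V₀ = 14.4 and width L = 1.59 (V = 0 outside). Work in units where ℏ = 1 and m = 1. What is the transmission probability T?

E < V₀: inside the barrier ψ ∝ e^{±κx} with κ = √(2m(V₀ − E))/ℏ = 2.933.
κL = 4.663, sinh(κL) = 52.96.
Matching ψ, ψ′ at both faces gives T = [1 + V₀² sinh²(κL) / (4E(V₀ − E))]⁻¹ = 1/3349 = 0.000299.

T = 0.000299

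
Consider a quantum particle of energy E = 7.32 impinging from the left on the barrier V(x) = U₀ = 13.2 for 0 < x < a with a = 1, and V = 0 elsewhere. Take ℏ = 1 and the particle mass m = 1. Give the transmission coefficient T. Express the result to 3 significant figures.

T = 0.00414

E < U₀: inside the barrier ψ ∝ e^{±κx} with κ = √(2m(U₀ − E))/ℏ = 3.429.
κa = 3.429, sinh(κa) = 15.41.
Matching ψ, ψ′ at both faces gives T = [1 + U₀² sinh²(κa) / (4E(U₀ − E))]⁻¹ = 1/241.4 = 0.00414.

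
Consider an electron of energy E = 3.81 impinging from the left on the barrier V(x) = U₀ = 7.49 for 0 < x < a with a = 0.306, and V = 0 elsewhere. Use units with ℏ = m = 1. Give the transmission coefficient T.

T = 0.537

Since E < U₀ the interior solution is evanescent with decay constant κ = √(2m(U₀ − E))/ℏ = 2.713.
κa = 0.8302, sinh(κa) = 0.9288.
The exact tunnelling result is T⁻¹ = 1 + U₀² sinh²(κa) / [4E(U₀ − E)] = 1.863, so T = 0.537.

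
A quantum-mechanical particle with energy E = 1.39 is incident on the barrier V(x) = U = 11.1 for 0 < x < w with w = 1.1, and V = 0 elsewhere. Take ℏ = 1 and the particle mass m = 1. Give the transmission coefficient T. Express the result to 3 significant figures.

T = 0.000108

E < U: inside the barrier ψ ∝ e^{±κx} with κ = √(2m(U − E))/ℏ = 4.407.
κw = 4.847, sinh(κw) = 63.71.
The exact tunnelling result is T⁻¹ = 1 + U² sinh²(κw) / [4E(U − E)] = 9263, so T = 0.000108.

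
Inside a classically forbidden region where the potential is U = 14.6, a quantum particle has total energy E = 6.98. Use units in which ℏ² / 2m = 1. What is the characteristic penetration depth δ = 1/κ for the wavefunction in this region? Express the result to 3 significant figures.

Since E < U the TISE in this region is ψ'' = κ²ψ with κ = √(2m(U − E))/ℏ.
κ = √(2 × 0.5 × 7.62) = 2.760. The penetration depth is δ = 1/κ = 0.362.

δ = 0.362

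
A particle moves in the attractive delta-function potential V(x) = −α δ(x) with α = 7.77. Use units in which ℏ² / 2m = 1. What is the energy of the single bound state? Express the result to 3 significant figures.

E = -15.1

For x ≠ 0 the bound state is ψ ∝ e^{−κ|x|}; integrating the TISE across the delta gives the cusp condition 2κ = 2mα/ℏ², so κ = 3.885.
Then E = −ℏ²κ²/(2m) = −mα²/(2ℏ²) = -15.09.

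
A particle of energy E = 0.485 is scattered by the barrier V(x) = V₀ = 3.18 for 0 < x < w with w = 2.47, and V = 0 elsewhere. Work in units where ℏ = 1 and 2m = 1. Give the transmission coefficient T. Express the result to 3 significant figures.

T = 0.000622

E < V₀: inside the barrier ψ ∝ e^{±κx} with κ = √(2m(V₀ − E))/ℏ = 1.642.
κw = 4.055, sinh(κw) = 28.83.
The exact tunnelling result is T⁻¹ = 1 + V₀² sinh²(κw) / [4E(V₀ − E)] = 1609, so T = 0.000622.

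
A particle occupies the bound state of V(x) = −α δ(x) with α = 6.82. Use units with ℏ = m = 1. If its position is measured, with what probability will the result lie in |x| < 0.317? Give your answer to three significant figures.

The normalised bound state is ψ = √κ e^{−κ|x|} with κ = mα/ℏ² = 6.820.
P(|x| < d) = ∫_{−d}^{d} κ e^{−2κ|x|} dx = 1 − e^{−2κd} = 1 − e^{−4.324} = 0.9868.

P = 0.987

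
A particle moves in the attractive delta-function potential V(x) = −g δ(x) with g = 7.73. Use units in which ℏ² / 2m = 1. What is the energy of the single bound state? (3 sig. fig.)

E = -14.9

For x ≠ 0 the bound state is ψ ∝ e^{−κ|x|}; integrating the TISE across the delta gives the cusp condition 2κ = 2mg/ℏ², so κ = 3.865.
Then E = −ℏ²κ²/(2m) = −mg²/(2ℏ²) = -14.94.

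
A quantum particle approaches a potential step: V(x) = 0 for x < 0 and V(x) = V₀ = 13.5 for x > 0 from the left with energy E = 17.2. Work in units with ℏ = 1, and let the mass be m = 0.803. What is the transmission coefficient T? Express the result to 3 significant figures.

The wavenumbers are k₁ = √(2mE)/ℏ = 5.256 on the left and k₂ = √(2m(E − V₀))/ℏ = 2.438 on the right.
Continuity of ψ and ψ′ at the step yields the reflection amplitude r = (k₁ − k₂)/(k₁ + k₂) = 0.3663; thus R = |r|² = 0.1342, T = 0.8658.

T = 0.866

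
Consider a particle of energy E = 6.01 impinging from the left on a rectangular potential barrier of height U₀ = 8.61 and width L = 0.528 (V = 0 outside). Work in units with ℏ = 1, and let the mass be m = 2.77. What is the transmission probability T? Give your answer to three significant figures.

T = 0.0598

Since E < U₀ the interior solution is evanescent with decay constant κ = √(2m(U₀ − E))/ℏ = 3.795.
κL = 2.004, sinh(κL) = 3.642.
The exact tunnelling result is T⁻¹ = 1 + U₀² sinh²(κL) / [4E(U₀ − E)] = 16.73, so T = 0.0598.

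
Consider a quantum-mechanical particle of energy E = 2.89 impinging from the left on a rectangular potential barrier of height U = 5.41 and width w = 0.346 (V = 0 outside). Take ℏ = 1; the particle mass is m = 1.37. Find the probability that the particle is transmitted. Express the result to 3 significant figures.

E < U: inside the barrier ψ ∝ e^{±κx} with κ = √(2m(U − E))/ℏ = 2.628.
κw = 0.9092, sinh(κw) = 1.040.
Matching ψ, ψ′ at both faces gives T = [1 + U² sinh²(κw) / (4E(U − E))]⁻¹ = 1/2.086 = 0.479.

T = 0.479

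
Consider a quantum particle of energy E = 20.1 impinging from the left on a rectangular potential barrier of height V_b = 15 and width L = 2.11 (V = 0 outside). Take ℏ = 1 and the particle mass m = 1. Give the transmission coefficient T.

T = 0.904

E > V_b: inside the barrier k₂ = √(2m(E − V_b))/ℏ = 3.194, k₂L = 6.739.
Matching at both interfaces gives T⁻¹ = 1 + V_b² sin²(k₂L) / [4E(E − V_b)] = 1.106, hence T = 0.904.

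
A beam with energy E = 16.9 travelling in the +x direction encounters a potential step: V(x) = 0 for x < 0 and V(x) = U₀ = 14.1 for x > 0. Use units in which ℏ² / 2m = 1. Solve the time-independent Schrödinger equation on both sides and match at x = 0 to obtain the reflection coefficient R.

R = 0.178

On each side the TISE gives plane waves with k = √(2m(E − V))/ℏ: k₁ = √(2·½·16.9) = 4.111, k₂ = √(2·½·2.8) = 1.673.
Continuity of ψ and ψ′ at the step yields the reflection amplitude r = (k₁ − k₂)/(k₁ + k₂) = 0.4214; thus R = |r|² = 0.1776, T = 0.8224.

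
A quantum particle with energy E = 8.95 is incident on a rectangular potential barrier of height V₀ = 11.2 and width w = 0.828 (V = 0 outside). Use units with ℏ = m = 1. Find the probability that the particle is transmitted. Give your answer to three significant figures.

E < V₀: inside the barrier ψ ∝ e^{±κx} with κ = √(2m(V₀ − E))/ℏ = 2.121.
κw = 1.756, sinh(κw) = 2.810.
The exact tunnelling result is T⁻¹ = 1 + V₀² sinh²(κw) / [4E(V₀ − E)] = 13.29, so T = 0.0752.

T = 0.0752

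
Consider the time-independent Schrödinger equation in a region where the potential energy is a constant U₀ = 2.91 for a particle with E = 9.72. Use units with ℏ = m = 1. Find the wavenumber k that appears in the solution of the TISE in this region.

With E > U₀ the solution is oscillatory, ψ ∝ e^{±ikx} with k = √(2m(E − U₀))/ℏ.
k = √(2 × 1 × 6.81) = 3.691.

k = 3.69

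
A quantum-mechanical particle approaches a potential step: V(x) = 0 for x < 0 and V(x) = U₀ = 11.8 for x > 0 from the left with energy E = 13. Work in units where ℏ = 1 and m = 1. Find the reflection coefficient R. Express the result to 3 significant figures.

R = 0.285

On each side the TISE gives plane waves with k = √(2m(E − V))/ℏ: k₁ = √(2·1·13) = 5.099, k₂ = √(2·1·1.2) = 1.549.
Matching ψ and ψ′ at x = 0 gives r = (k₁ − k₂)/(k₁ + k₂), so R = r² = 0.2851 and T = 1 − R = 0.7149.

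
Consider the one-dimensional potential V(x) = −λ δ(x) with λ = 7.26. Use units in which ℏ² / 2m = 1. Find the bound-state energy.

For x ≠ 0 the bound state is ψ ∝ e^{−κ|x|}; integrating the TISE across the delta gives the cusp condition 2κ = 2mλ/ℏ², so κ = 3.630.
Then E = −ℏ²κ²/(2m) = −mλ²/(2ℏ²) = -13.18.

E = -13.2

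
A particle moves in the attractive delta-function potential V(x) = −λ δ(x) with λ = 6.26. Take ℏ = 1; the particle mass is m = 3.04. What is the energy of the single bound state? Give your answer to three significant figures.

E = -59.6

For x ≠ 0 the bound state is ψ ∝ e^{−κ|x|}; integrating the TISE across the delta gives the cusp condition 2κ = 2mλ/ℏ², so κ = 19.03.
Then E = −ℏ²κ²/(2m) = −mλ²/(2ℏ²) = -59.57.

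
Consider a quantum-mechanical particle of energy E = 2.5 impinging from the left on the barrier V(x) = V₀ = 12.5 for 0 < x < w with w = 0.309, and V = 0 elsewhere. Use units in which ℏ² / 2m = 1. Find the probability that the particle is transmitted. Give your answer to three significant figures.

T = 0.330

Since E < V₀ the interior solution is evanescent with decay constant κ = √(2m(V₀ − E))/ℏ = 3.162.
κw = 0.9771, sinh(κw) = 1.140.
Matching ψ, ψ′ at both faces gives T = [1 + V₀² sinh²(κw) / (4E(V₀ − E))]⁻¹ = 1/3.031 = 0.330.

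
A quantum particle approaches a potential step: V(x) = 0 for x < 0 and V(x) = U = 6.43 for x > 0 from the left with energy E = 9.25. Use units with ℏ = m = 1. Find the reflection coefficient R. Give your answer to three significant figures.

R = 0.0833

The wavenumbers are k₁ = √(2mE)/ℏ = 4.301 on the left and k₂ = √(2m(E − U))/ℏ = 2.375 on the right.
Matching ψ and ψ′ at x = 0 gives r = (k₁ − k₂)/(k₁ + k₂), so R = r² = 0.08325 and T = 1 − R = 0.9167.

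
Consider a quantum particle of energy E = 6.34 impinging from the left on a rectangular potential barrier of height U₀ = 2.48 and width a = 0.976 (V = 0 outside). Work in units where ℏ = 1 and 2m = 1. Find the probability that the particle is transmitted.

E > U₀: inside the barrier k₂ = √(2m(E − U₀))/ℏ = 1.965, k₂a = 1.918.
T = [1 + U₀² sin²(k₂a) / (4E(E − U₀))]⁻¹ = 1/1.056 = 0.947.

T = 0.947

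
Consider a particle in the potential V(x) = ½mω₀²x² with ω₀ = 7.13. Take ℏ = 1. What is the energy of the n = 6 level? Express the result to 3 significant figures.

Using E_n = (n + ½)ℏω₀: E_6 = 6.5 × 7.13 = 46.35.

E = 46.3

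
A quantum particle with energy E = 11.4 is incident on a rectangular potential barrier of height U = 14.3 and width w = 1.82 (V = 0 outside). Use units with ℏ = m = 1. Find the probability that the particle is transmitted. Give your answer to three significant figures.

T = 0.000403

Since E < U the interior solution is evanescent with decay constant κ = √(2m(U − E))/ℏ = 2.408.
κw = 4.383, sinh(κw) = 40.04.
The exact tunnelling result is T⁻¹ = 1 + U² sinh²(κw) / [4E(U − E)] = 2480, so T = 0.000403.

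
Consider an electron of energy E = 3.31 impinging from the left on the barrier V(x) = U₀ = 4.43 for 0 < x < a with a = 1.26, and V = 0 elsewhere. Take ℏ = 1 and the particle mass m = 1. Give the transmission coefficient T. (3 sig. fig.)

T = 0.0679

Since E < U₀ the interior solution is evanescent with decay constant κ = √(2m(U₀ − E))/ℏ = 1.497.
κa = 1.886, sinh(κa) = 3.220.
The exact tunnelling result is T⁻¹ = 1 + U₀² sinh²(κa) / [4E(U₀ − E)] = 14.72, so T = 0.0679.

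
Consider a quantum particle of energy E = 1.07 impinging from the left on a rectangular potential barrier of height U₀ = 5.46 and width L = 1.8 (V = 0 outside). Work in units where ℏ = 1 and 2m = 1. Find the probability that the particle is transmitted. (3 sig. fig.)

Since E < U₀ the interior solution is evanescent with decay constant κ = √(2m(U₀ − E))/ℏ = 2.095.
κL = 3.771, sinh(κL) = 21.71.
Matching ψ, ψ′ at both faces gives T = [1 + U₀² sinh²(κL) / (4E(U₀ − E))]⁻¹ = 1/748.8 = 0.00134.

T = 0.00134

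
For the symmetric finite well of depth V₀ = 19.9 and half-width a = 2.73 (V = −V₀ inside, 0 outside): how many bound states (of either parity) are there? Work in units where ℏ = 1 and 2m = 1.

N = 8

The dimensionless depth is z₀ = a√(2mV₀)/ℏ = 2.73 × √(19.90) = 12.18.
The even/odd transcendental equations gain one root per π/2 in z₀, giving N = 1 + ⌊2z₀/π⌋ = 1 + ⌊7.753⌋ = 8.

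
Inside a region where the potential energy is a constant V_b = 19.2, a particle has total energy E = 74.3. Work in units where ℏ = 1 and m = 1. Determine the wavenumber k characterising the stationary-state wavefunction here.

k = 10.5

With E > V_b the solution is oscillatory, ψ ∝ e^{±ikx} with k = √(2m(E − V_b))/ℏ.
k = √(2 × 1 × 55.1) = 10.50.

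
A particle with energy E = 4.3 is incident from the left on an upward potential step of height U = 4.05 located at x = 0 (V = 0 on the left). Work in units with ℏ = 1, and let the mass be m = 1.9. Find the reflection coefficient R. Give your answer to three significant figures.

The wavenumbers are k₁ = √(2mE)/ℏ = 4.042 on the left and k₂ = √(2m(E − U))/ℏ = 0.9747 on the right.
Continuity of ψ and ψ′ at the step yields the reflection amplitude r = (k₁ − k₂)/(k₁ + k₂) = 0.6114; thus R = |r|² = 0.3739, T = 0.6261.

R = 0.374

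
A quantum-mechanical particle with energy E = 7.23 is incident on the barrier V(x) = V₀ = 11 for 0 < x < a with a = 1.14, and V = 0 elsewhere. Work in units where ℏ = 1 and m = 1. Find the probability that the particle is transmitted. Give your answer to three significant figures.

T = 0.00686

Since E < V₀ the interior solution is evanescent with decay constant κ = √(2m(V₀ − E))/ℏ = 2.746.
κa = 3.130, sinh(κa) = 11.42.
Matching ψ, ψ′ at both faces gives T = [1 + V₀² sinh²(κa) / (4E(V₀ − E))]⁻¹ = 1/145.7 = 0.00686.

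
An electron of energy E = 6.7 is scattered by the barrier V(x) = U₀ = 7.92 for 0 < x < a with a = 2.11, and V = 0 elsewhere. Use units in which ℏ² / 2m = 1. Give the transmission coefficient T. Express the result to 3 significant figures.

T = 0.0197

Since E < U₀ the interior solution is evanescent with decay constant κ = √(2m(U₀ − E))/ℏ = 1.105.
κa = 2.331, sinh(κa) = 5.093.
The exact tunnelling result is T⁻¹ = 1 + U₀² sinh²(κa) / [4E(U₀ − E)] = 50.77, so T = 0.0197.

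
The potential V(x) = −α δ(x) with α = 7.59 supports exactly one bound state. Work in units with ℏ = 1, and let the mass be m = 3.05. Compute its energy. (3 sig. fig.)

For x ≠ 0 the bound state is ψ ∝ e^{−κ|x|}; integrating the TISE across the delta gives the cusp condition 2κ = 2mα/ℏ², so κ = 23.15.
Then E = −ℏ²κ²/(2m) = −mα²/(2ℏ²) = -87.85.

E = -87.9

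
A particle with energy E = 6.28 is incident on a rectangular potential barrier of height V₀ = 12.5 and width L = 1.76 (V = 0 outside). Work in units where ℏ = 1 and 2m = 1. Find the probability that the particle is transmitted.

T = 0.000616

Since E < V₀ the interior solution is evanescent with decay constant κ = √(2m(V₀ − E))/ℏ = 2.494.
κL = 4.389, sinh(κL) = 40.29.
Matching ψ, ψ′ at both faces gives T = [1 + V₀² sinh²(κL) / (4E(V₀ − E))]⁻¹ = 1/1624 = 0.000616.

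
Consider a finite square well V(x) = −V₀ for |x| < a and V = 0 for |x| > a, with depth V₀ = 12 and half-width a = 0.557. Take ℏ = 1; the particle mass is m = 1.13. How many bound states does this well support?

N = 2

The dimensionless depth is z₀ = a√(2mV₀)/ℏ = 0.557 × √(27.12) = 2.901.
A new bound state (alternating even/odd) appears each time z₀ passes a multiple of π/2, so N = ⌊2z₀/π⌋ + 1 = ⌊1.847⌋ + 1 = 2.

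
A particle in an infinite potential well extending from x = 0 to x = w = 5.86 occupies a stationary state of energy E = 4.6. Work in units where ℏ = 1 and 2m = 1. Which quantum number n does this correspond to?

From E_n = n²π²ℏ²/(2mw²) invert to n = √(2mw²E)/(πℏ).
n = (5.86/π) × √(2 × 0.5 × 4.6) = 4.001 → n = 4.

n = 4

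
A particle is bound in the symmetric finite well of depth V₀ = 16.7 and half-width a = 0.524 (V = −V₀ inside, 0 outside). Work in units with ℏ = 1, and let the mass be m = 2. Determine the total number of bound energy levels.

The dimensionless depth is z₀ = a√(2mV₀)/ℏ = 0.524 × √(66.80) = 4.283.
A new bound state (alternating even/odd) appears each time z₀ passes a multiple of π/2, so N = ⌊2z₀/π⌋ + 1 = ⌊2.726⌋ + 1 = 3.

N = 3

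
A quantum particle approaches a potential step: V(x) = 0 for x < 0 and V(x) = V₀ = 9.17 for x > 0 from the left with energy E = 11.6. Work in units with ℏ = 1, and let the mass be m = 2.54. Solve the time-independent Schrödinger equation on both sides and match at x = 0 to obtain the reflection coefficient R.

R = 0.138

On each side the TISE gives plane waves with k = √(2m(E − V))/ℏ: k₁ = √(2·2.54·11.6) = 7.676, k₂ = √(2·2.54·2.43) = 3.513.
Matching ψ and ψ′ at x = 0 gives r = (k₁ − k₂)/(k₁ + k₂), so R = r² = 0.1384 and T = 1 − R = 0.8616.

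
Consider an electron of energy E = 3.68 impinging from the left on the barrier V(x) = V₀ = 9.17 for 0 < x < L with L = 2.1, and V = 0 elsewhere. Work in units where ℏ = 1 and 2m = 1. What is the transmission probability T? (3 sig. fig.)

Since E < V₀ the interior solution is evanescent with decay constant κ = √(2m(V₀ − E))/ℏ = 2.343.
κL = 4.920, sinh(κL) = 68.53.
The exact tunnelling result is T⁻¹ = 1 + V₀² sinh²(κL) / [4E(V₀ − E)] = 4888, so T = 0.000205.

T = 0.000205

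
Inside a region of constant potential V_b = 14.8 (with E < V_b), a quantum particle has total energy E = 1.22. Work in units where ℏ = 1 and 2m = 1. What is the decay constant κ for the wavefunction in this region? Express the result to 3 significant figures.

κ = 3.69

Since E < V_b the TISE in this region is ψ'' = κ²ψ with κ = √(2m(V_b − E))/ℏ.
κ = √(2 × 0.5 × 13.58) = 3.685.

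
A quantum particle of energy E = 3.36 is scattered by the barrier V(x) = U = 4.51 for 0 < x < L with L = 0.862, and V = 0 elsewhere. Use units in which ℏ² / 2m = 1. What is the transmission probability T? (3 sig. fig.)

T = 0.403

Since E < U the interior solution is evanescent with decay constant κ = √(2m(U − E))/ℏ = 1.072.
κL = 0.9244, sinh(κL) = 1.062.
Matching ψ, ψ′ at both faces gives T = [1 + U² sinh²(κL) / (4E(U − E))]⁻¹ = 1/2.484 = 0.403.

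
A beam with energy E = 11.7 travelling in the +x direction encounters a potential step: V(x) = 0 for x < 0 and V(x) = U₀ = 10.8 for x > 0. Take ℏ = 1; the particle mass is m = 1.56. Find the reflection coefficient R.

R = 0.320

On each side the TISE gives plane waves with k = √(2m(E − V))/ℏ: k₁ = √(2·1.56·11.7) = 6.042, k₂ = √(2·1.56·0.9) = 1.676.
Matching ψ and ψ′ at x = 0 gives r = (k₁ − k₂)/(k₁ + k₂), so R = r² = 0.3201 and T = 1 − R = 0.6799.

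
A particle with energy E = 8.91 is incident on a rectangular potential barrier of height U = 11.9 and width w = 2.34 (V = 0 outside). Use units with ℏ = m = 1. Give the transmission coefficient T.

Since E < U the interior solution is evanescent with decay constant κ = √(2m(U − E))/ℏ = 2.445.
κw = 5.722, sinh(κw) = 152.8.
Matching ψ, ψ′ at both faces gives T = [1 + U² sinh²(κw) / (4E(U − E))]⁻¹ = 1/31020 = 0.0000322.

T = 0.0000322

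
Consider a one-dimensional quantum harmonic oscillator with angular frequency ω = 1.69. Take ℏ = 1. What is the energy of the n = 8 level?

The oscillator eigenvalues are E_n = ℏω(n + ½), so E_8 = 1.69 × 8.5 = 14.37.

E = 14.4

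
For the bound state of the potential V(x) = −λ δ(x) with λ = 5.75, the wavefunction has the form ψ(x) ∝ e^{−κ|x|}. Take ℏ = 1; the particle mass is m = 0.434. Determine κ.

Integrating the TISE across x = 0 gives the cusp condition ψ'(0⁺) − ψ'(0⁻) = −(2mλ/ℏ²)ψ(0).
With ψ ∝ e^{−κ|x|} this yields −2κ = −2mλ/ℏ², so κ = mλ/ℏ² = 2.496.

κ = 2.50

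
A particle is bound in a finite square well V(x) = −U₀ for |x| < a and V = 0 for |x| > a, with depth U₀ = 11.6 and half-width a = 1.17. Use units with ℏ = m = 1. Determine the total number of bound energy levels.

The dimensionless depth is z₀ = a√(2mU₀)/ℏ = 1.17 × √(23.20) = 5.635.
The even/odd transcendental equations gain one root per π/2 in z₀, giving N = 1 + ⌊2z₀/π⌋ = 1 + ⌊3.588⌋ = 4.

N = 4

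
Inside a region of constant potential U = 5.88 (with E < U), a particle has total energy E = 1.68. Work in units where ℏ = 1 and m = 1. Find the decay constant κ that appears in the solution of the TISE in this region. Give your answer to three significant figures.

κ = 2.90

Since E < U the TISE in this region is ψ'' = κ²ψ with κ = √(2m(U − E))/ℏ.
κ = √(2 × 1 × 4.2) = 2.898.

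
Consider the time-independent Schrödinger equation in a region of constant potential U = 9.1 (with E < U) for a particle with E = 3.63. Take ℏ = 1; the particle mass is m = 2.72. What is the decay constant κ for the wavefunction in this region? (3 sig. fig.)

κ = 5.45

Since E < U the TISE in this region is ψ'' = κ²ψ with κ = √(2m(U − E))/ℏ.
κ = √(2 × 2.72 × 5.47) = 5.455.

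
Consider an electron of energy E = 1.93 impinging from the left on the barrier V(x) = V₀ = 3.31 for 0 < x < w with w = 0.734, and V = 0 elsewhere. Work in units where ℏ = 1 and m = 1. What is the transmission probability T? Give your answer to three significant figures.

T = 0.289

Since E < V₀ the interior solution is evanescent with decay constant κ = √(2m(V₀ − E))/ℏ = 1.661.
κw = 1.219, sinh(κw) = 1.545.
Matching ψ, ψ′ at both faces gives T = [1 + V₀² sinh²(κw) / (4E(V₀ − E))]⁻¹ = 1/3.454 = 0.289.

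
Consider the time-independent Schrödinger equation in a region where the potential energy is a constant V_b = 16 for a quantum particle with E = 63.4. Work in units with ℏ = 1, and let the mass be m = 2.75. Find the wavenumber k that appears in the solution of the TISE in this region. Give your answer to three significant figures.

With E > V_b the solution is oscillatory, ψ ∝ e^{±ikx} with k = √(2m(E − V_b))/ℏ.
k = √(2 × 2.75 × 47.4) = 16.15.

k = 16.1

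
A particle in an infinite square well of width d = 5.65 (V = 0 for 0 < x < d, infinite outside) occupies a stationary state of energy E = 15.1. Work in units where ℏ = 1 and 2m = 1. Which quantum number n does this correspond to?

n = 7

For an infinite well E_n = n²π²ℏ²/(2md²), so n = (d/πℏ)√(2mE).
n = (5.65/π) × √(2 × 0.5 × 15.1) = 6.989 → n = 7.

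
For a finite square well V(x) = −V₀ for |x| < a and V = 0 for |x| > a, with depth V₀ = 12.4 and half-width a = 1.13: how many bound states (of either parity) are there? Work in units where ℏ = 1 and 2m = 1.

The dimensionless depth is z₀ = a√(2mV₀)/ℏ = 1.13 × √(12.40) = 3.979.
The even/odd transcendental equations gain one root per π/2 in z₀, giving N = 1 + ⌊2z₀/π⌋ = 1 + ⌊2.533⌋ = 3.

N = 3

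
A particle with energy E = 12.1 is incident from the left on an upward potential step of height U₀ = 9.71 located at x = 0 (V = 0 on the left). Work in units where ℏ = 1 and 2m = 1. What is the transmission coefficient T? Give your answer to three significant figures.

The wavenumbers are k₁ = √(2mE)/ℏ = 3.479 on the left and k₂ = √(2m(E − U₀))/ℏ = 1.546 on the right.
Continuity of ψ and ψ′ at the step yields the reflection amplitude r = (k₁ − k₂)/(k₁ + k₂) = 0.3846; thus R = |r|² = 0.1479, T = 0.8521.

T = 0.852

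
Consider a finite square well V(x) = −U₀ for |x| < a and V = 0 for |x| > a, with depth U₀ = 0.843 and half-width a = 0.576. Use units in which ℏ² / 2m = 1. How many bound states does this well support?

The dimensionless depth is z₀ = a√(2mU₀)/ℏ = 0.576 × √(0.8430) = 0.5289.
A new bound state (alternating even/odd) appears each time z₀ passes a multiple of π/2, so N = ⌊2z₀/π⌋ + 1 = ⌊0.3367⌋ + 1 = 1.

N = 1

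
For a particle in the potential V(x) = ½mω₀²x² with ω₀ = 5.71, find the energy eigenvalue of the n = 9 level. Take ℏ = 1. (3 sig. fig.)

The oscillator eigenvalues are E_n = ℏω₀(n + ½), so E_9 = 5.71 × 9.5 = 54.25.

E = 54.2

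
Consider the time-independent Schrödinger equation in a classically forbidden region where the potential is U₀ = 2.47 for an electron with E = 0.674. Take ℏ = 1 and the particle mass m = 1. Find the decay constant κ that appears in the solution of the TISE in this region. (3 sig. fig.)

κ = 1.90

Since E < U₀ the TISE in this region is ψ'' = κ²ψ with κ = √(2m(U₀ − E))/ℏ.
κ = √(2 × 1 × 1.796) = 1.895.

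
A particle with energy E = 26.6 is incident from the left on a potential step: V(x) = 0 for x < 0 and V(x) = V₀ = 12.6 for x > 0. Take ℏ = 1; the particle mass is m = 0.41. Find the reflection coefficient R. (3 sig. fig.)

R = 0.0253

The wavenumbers are k₁ = √(2mE)/ℏ = 4.670 on the left and k₂ = √(2m(E − V₀))/ℏ = 3.388 on the right.
Matching ψ and ψ′ at x = 0 gives r = (k₁ − k₂)/(k₁ + k₂), so R = r² = 0.02531 and T = 1 − R = 0.9747.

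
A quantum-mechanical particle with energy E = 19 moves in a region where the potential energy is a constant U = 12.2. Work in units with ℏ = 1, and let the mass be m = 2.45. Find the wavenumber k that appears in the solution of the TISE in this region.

k = 5.77

With E > U the solution is oscillatory, ψ ∝ e^{±ikx} with k = √(2m(E − U))/ℏ.
k = √(2 × 2.45 × 6.8) = 5.772.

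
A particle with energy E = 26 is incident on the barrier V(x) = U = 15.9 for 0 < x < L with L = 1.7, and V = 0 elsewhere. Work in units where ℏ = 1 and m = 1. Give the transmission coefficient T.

E > U: inside the barrier k₂ = √(2m(E − U))/ℏ = 4.494, k₂L = 7.641.
Matching at both interfaces gives T⁻¹ = 1 + U² sin²(k₂L) / [4E(E − U)] = 1.230, hence T = 0.813.

T = 0.813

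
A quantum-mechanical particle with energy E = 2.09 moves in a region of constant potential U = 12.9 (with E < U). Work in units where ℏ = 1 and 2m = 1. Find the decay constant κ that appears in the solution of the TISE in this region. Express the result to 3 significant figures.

κ = 3.29

Since E < U the TISE in this region is ψ'' = κ²ψ with κ = √(2m(U − E))/ℏ.
κ = √(2 × 0.5 × 10.81) = 3.288.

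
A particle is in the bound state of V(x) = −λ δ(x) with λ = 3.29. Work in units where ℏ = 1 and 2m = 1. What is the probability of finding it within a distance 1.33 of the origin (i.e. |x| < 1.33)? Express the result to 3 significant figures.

P = 0.987

The normalised bound state is ψ = √κ e^{−κ|x|} with κ = mλ/ℏ² = 1.645.
P(|x| < d) = ∫_{−d}^{d} κ e^{−2κ|x|} dx = 1 − e^{−2κd} = 1 − e^{−4.376} = 0.9874.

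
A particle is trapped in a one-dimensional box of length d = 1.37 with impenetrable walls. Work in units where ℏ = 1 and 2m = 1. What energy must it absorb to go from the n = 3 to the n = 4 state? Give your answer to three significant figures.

E_n = n²π²ℏ²/(2md²), so ΔE = (4² − 3²) π²ℏ²/(2md²).
ΔE = 7 × π² / (2 × 0.5 × 1.37²) = 36.81.

ΔE = 36.8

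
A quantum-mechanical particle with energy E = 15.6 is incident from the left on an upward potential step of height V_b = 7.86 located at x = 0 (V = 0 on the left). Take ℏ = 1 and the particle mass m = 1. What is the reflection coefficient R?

R = 0.0301

The wavenumbers are k₁ = √(2mE)/ℏ = 5.586 on the left and k₂ = √(2m(E − V_b))/ℏ = 3.934 on the right.
Matching ψ and ψ′ at x = 0 gives r = (k₁ − k₂)/(k₁ + k₂), so R = r² = 0.03008 and T = 1 − R = 0.9699.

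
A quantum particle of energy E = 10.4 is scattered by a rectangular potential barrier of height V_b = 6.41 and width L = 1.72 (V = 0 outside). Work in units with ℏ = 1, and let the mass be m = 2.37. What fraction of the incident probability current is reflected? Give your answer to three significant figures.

R = 0.177

E > V_b: inside the barrier k₂ = √(2m(E − V_b))/ℏ = 4.349, k₂L = 7.480.
T = [1 + V_b² sin²(k₂L) / (4E(E − V_b))]⁻¹ = 1/1.215 = 0.823.
R = 1 − T = 0.177.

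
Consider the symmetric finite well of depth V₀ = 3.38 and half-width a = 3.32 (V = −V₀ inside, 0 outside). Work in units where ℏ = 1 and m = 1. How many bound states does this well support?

N = 6

Define the well-strength parameter z₀ = (a/ℏ)√(2mV₀) = 3.32 × √(2·1·3.38) = 8.632.
The even/odd transcendental equations gain one root per π/2 in z₀, giving N = 1 + ⌊2z₀/π⌋ = 1 + ⌊5.495⌋ = 6.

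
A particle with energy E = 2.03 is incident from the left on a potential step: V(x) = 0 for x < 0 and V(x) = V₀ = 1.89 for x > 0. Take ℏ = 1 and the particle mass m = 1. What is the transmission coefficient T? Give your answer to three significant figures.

T = 0.659

The wavenumbers are k₁ = √(2mE)/ℏ = 2.015 on the left and k₂ = √(2m(E − V₀))/ℏ = 0.5292 on the right.
Continuity of ψ and ψ′ at the step yields the reflection amplitude r = (k₁ − k₂)/(k₁ + k₂) = 0.5840; thus R = |r|² = 0.3411, T = 0.6589.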